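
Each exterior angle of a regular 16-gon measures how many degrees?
Exterior angle of a regular n-gon = 360/n
Exterior angle = 360/16
Exterior angle = 22.50 degrees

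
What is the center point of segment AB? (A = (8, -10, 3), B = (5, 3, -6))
Midpoint = ((8+5)/2, (-10+3)/2, (3-6)/2) = (6.5, -3.5, -1.5)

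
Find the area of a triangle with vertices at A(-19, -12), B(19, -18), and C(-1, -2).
Using the coordinate formula: Area = (1/2)|x₁(y₂-y₃) + x₂(y₃-y₁) + x₃(y₁-y₂)|
Area = (1/2)|(-19)((-18)-(-2)) + 19((-2)-(-12)) + (-1)((-12)-(-18))|
Area = (1/2)|(-19)*(-16) + 19*10 + (-1)*6|
Area = (1/2)|304 + 190 + (-6)|
Area = (1/2)*488 = 244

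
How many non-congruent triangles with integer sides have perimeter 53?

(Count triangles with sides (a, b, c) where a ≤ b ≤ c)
With a ≤ b ≤ c and a + b + c = 53, the triangle inequality a + b > c gives c < 53/2, so c ≤ 26.
Iterate a from 1 to ⌊p/3⌋ = 17; for each a, b ranges from a to ⌊(p−a)/2⌋ with c = p − a − b, keeping only c ≥ b.
Triples: (1, 26, 26), (2, 25, 26), (3, 24, 26), …
Count = 65 triangles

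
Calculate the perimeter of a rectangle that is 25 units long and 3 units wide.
Perimeter = 2 * (length + width)
Perimeter = 2 * (25 + 3)
Perimeter = 2 * 28
Perimeter = 56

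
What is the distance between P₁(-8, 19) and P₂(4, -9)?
Using the distance formula: d = sqrt((x₂-x₁)² + (y₂-y₁)²)
dx = 4 - (-8) = 12
dy = (-9) - 19 = -28
d = sqrt(12² + (-28)²) = sqrt(144 + 784) = sqrt(928) = 30.46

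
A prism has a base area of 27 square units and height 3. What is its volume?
Volume = base area * height
Volume = 27 * 3
Volume = 81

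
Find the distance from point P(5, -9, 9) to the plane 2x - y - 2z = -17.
d = |2(5) + (-1)(-9) + (-2)(9) - (-17)| / √(2² + (-1)² + (-2)²) = 18/√9 = 6.0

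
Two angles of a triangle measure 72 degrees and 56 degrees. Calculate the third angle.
Sum of angles in a triangle = 180 degrees
Third angle = 180 - 72 - 56
Third angle = 52 degrees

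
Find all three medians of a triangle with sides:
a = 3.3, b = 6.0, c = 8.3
Using m_x = ½√(2y² + 2z² - x²):
m_a = ½√(2·6.0² + 2·8.3² - 3.3²) = ½√198.89 = 7.051
m_b = ½√(2·3.3² + 2·8.3² - 6.0²) = ½√123.56 = 5.558
m_c = ½√(2·3.3² + 2·6.0² - 8.3²) = ½√24.89 = 2.494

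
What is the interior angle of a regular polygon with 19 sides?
Interior angle of a regular n-gon = (n-2)*180/n
Interior angle = (19-2)*180/19
Interior angle = 17*180/19
Interior angle = 3060/19
Interior angle = 161.05 degrees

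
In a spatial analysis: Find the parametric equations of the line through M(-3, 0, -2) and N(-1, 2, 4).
Direction vector d = N - M = (2, 2, 6)
x = -3 + 2t, y = 0 + 2t, z = -2 + 6t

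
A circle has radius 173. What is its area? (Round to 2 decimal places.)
Area = pi * r²
Area = pi * 173²
Area = pi * 29929
Area = 94024.73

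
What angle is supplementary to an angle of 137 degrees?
Supplementary angles sum to 180 degrees.
Other angle = 180 - 137
Other angle = 43 degrees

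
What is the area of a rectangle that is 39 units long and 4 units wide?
Area = length * width
Area = 39 * 4
Area = 156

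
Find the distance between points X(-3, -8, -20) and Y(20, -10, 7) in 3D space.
d = √[(23)² + (-2)² + (27)²] = √1262 = 35.52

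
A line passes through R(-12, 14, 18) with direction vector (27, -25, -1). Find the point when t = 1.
P(1) = (-12 + 27(1), 14 + (-25)(1), 18 + (-1)(1)) = (15, -11, 17)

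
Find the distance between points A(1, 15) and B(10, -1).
Using the distance formula: d = sqrt((x₂-x₁)² + (y₂-y₁)²)
dx = 10 - 1 = 9
dy = (-1) - 15 = -16
d = sqrt(9² + (-16)²) = sqrt(81 + 256) = sqrt(337) = 18.36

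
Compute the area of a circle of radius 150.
Area = pi * r²
Area = pi * 150²
Area = pi * 22500
Area = 70685.83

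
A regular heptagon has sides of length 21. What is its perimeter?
Perimeter = number of sides * side length
Perimeter = 7 * 21
Perimeter = 147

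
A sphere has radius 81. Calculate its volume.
Volume = (4/3) * pi * r³
Volume = (4/3) * pi * 81³
Volume = (4/3) * pi * 531441
Volume = 2226094.86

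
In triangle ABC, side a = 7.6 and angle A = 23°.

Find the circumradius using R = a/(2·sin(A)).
R = a/(2·sin(A)) = 7.6/(2·sin(23°))
R = 7.6/(2·0.390731) = 7.6/0.781462 = 9.725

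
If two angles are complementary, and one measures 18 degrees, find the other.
Complementary angles sum to 90 degrees.
Other angle = 90 - 18
Other angle = 72 degrees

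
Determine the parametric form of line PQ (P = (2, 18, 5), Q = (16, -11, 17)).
Direction vector d = Q - P = (14, -29, 12)
x = 2 + 14t, y = 18 - 29t, z = 5 + 12t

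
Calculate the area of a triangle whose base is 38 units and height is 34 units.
Area = (1/2) * base * height
Area = (1/2) * 38 * 34
Area = 646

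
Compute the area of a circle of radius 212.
Area = pi * r²
Area = pi * 212²
Area = pi * 44944
Area = 141195.74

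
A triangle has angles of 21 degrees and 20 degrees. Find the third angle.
Sum of angles in a triangle = 180 degrees
Third angle = 180 - 21 - 20
Third angle = 139 degrees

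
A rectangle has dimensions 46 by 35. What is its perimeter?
Perimeter = 2 * (length + width)
Perimeter = 2 * (46 + 35)
Perimeter = 2 * 81
Perimeter = 162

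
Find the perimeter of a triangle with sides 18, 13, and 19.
Perimeter = sum of all sides
Perimeter = 18 + 13 + 19
Perimeter = 50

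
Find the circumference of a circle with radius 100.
Circumference = 2 * pi * r
Circumference = 2 * pi * 100
Circumference = 628.32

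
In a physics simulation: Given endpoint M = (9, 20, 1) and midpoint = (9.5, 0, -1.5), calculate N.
N = (2×9.5 - 9, 2×0 - 20, 2×(-1.5) - 1) = (10, -20, -4)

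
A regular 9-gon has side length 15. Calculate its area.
For a regular 9-gon with side length s = 15:
Apothem a = s / (2*tan(pi/9)) = 15 / (2*tan(pi/9)) ≈ 20.6061
Perimeter P = 9 * 15 = 135
Area = (1/2) * P * a = (1/2) * 135 * 20.6061 = 1390.91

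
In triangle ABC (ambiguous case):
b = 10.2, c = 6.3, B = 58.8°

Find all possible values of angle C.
sin(C)/c = sin(B)/b  →  sin(C) = c·sin(B)/b = 6.3·sin(58.8°)/10.2 = 0.528313
C₁ = arcsin(0.528313) = 31.89°,  C₂ = 180° - C₁ = 148.11°
Check C₂: A = 180° - 58.8° - 148.11° = -26.91° ≤ 0, rejected
C = 31.89° (one solution)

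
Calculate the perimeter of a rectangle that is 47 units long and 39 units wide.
Perimeter = 2 * (length + width)
Perimeter = 2 * (47 + 39)
Perimeter = 2 * 86
Perimeter = 172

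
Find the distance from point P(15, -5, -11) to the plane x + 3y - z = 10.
d = |1(15) + 3(-5) + (-1)(-11) - (10)| / √(1² + 3² + (-1)²) = 1/√11 = 0.3015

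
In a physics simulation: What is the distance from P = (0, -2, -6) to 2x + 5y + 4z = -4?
d = |2(0) + 5(-2) + 4(-6) - (-4)| / √(2² + 5² + 4²) = 30/√45 = 4.472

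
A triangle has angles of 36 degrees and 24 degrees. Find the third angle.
Sum of angles in a triangle = 180 degrees
Third angle = 180 - 36 - 24
Third angle = 120 degrees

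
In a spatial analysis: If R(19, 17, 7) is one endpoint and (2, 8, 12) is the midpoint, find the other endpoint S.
S = (2×2 - 19, 2×8 - 17, 2×12 - 7) = (-15, -1, 17)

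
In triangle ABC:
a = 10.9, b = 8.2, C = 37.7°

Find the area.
Using A = ½ab·sin(C):
A = ½·10.9·8.2·sin(37.7°) = ½·89.38·0.611527 = 27.33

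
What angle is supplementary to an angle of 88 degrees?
Supplementary angles sum to 180 degrees.
Other angle = 180 - 88
Other angle = 92 degrees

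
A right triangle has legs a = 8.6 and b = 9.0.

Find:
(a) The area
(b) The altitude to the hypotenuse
(a) Area = ½ab = ½·8.6·9.0 = 38.7
(b) Hypotenuse c = √(8.6² + 9.0²) = √154.96 = 12.4483
    Area = ½·c·h_c  →  h_c = 2·Area/c = 2·38.7/12.4483 = 6.218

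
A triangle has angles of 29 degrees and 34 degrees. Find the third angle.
Sum of angles in a triangle = 180 degrees
Third angle = 180 - 29 - 34
Third angle = 117 degrees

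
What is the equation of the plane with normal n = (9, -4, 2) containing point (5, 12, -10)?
d = n·P = (9)(5) + (-4)(12) + (2)(-10) = -23
Plane: 9x - 4y + 2z = -23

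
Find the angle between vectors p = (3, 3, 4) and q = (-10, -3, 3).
p·q = -27, |p|² = 34, |q|² = 118
cos θ = -27/√4012 ≈ -0.4263
θ ≈ 115.2°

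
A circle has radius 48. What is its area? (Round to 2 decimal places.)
Area = pi * r²
Area = pi * 48²
Area = pi * 2304
Area = 7238.23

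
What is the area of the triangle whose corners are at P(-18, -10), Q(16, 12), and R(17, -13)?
Using the coordinate formula: Area = (1/2)|x₁(y₂-y₃) + x₂(y₃-y₁) + x₃(y₁-y₂)|
Area = (1/2)|(-18)(12-(-13)) + 16((-13)-(-10)) + 17((-10)-12)|
Area = (1/2)|(-18)*25 + 16*(-3) + 17*(-22)|
Area = (1/2)|(-450) + (-48) + (-374)|
Area = (1/2)*872 = 436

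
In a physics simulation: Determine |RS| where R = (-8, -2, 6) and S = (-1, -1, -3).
d = √[(7)² + (1)² + (-9)²] = √131 = 11.45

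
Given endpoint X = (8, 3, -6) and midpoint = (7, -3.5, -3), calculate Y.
Y = (2×7 - 8, 2×(-3.5) - 3, 2×(-3) - (-6)) = (6, -10, 0)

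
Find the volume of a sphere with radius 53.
Volume = (4/3) * pi * r³
Volume = (4/3) * pi * 53³
Volume = (4/3) * pi * 148877
Volume = 623614.52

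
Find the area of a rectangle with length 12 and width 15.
Area = length * width
Area = 12 * 15
Area = 180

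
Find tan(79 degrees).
tan(79 degrees) = 5.1446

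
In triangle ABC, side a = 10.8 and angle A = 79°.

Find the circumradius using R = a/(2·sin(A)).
R = a/(2·sin(A)) = 10.8/(2·sin(79°))
R = 10.8/(2·0.981627) = 10.8/1.963254 = 5.501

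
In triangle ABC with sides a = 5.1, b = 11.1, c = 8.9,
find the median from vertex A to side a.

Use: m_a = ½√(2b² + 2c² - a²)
m_a = ½√(2·11.1² + 2·8.9² - 5.1²)
m_a = ½√(246.42 + 158.42 - 26.01) = ½√378.83 = 9.732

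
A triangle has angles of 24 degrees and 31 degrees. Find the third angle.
Sum of angles in a triangle = 180 degrees
Third angle = 180 - 24 - 31
Third angle = 125 degrees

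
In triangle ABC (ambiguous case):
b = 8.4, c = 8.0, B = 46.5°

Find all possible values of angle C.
sin(C)/c = sin(B)/b  →  sin(C) = c·sin(B)/b = 8.0·sin(46.5°)/8.4 = 0.690833
C₁ = arcsin(0.690833) = 43.7°,  C₂ = 180° - C₁ = 136.3°
Check C₂: A = 180° - 46.5° - 136.3° = -2.8° ≤ 0, rejected
C = 43.7° (one solution)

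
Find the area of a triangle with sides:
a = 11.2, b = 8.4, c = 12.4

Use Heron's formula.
s = (a+b+c)/2 = (11.2+8.4+12.4)/2 = 16
A = √(s(s-a)(s-b)(s-c)) = √(16·4.8·7.6·3.6)
A = √2101.25 = 45.84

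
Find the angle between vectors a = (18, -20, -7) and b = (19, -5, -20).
a·b = 582, |a|² = 773, |b|² = 786
cos θ = 582/√607578 ≈ 0.7467
θ ≈ 41.7°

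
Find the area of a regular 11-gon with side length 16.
For a regular 11-gon with side length s = 16:
Apothem a = s / (2*tan(pi/11)) = 16 / (2*tan(pi/11)) ≈ 27.2455
Perimeter P = 11 * 16 = 176
Area = (1/2) * P * a = (1/2) * 176 * 27.2455 = 2397.60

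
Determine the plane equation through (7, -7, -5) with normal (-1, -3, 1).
d = n·P = (-1)(7) + (-3)(-7) + (1)(-5) = 9
Plane: -x - 3y + z = 9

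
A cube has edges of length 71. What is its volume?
Volume = s³
Volume = 71³
Volume = 357911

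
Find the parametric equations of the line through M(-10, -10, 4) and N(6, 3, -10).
Direction vector d = N - M = (16, 13, -14)
x = -10 + 16t, y = -10 + 13t, z = 4 - 14t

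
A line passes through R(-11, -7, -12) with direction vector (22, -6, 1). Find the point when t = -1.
P(-1) = (-11 + 22(-1), -7 + (-6)(-1), -12 + 1(-1)) = (-33, -1, -13)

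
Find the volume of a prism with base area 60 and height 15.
Volume = base area * height
Volume = 60 * 15
Volume = 900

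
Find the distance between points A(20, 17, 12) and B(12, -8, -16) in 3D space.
d = √[(-8)² + (-25)² + (-28)²] = √1473 = 38.38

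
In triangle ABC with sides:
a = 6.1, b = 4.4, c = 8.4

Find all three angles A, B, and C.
By the law of cosines:
cos(A) = (b² + c² - a²)/(2bc) = 0.713068  →  A = 44.51°
cos(B) = (a² + c² - b²)/(2ac) = 0.862705  →  B = 30.38°
cos(C) = (a² + b² - c²)/(2ab) = -0.260618  →  C = 105.1°
Check: A + B + C = 180.0° ✓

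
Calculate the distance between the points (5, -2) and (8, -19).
Using the distance formula: d = sqrt((x₂-x₁)² + (y₂-y₁)²)
dx = 8 - 5 = 3
dy = (-19) - (-2) = -17
d = sqrt(3² + (-17)²) = sqrt(9 + 289) = sqrt(298) = 17.26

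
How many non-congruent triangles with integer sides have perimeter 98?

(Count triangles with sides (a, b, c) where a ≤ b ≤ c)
With a ≤ b ≤ c and a + b + c = 98, the triangle inequality a + b > c gives c < 98/2, so c ≤ 48.
Iterate a from 1 to ⌊p/3⌋ = 32; for each a, b ranges from a to ⌊(p−a)/2⌋ with c = p − a − b, keeping only c ≥ b.
Triples: (2, 48, 48), (3, 47, 48), (4, 46, 48), …
Count = 200 triangles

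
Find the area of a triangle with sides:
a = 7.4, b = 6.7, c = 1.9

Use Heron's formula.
s = (a+b+c)/2 = (7.4+6.7+1.9)/2 = 8
A = √(s(s-a)(s-b)(s-c)) = √(8·0.6·1.3·6.1)
A = √38.064 = 6.17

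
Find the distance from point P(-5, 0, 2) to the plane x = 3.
d = |1(-5) + 0(0) + 0(2) - (3)| / √(1² + 0² + 0²) = 8/√1 = 8.0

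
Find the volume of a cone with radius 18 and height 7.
Volume = (1/3) * pi * r² * h
Volume = (1/3) * pi * 18² * 7
Volume = (1/3) * pi * 324 * 7
Volume = (1/3) * pi * 2268
Volume = 2375.04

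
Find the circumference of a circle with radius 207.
Circumference = 2 * pi * r
Circumference = 2 * pi * 207
Circumference = 1300.62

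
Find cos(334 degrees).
cos(334 degrees) = 0.8988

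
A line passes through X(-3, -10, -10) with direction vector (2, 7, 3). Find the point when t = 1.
P(1) = (-3 + 2(1), -10 + 7(1), -10 + 3(1)) = (-1, -3, -7)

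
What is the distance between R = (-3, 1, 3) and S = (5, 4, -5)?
d = √[(8)² + (3)² + (-8)²] = √137 = 11.7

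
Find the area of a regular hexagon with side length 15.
For a regular 6-gon with side length s = 15:
Apothem a = s / (2*tan(pi/6)) = 15 / (2*tan(pi/6)) ≈ 12.9904
Perimeter P = 6 * 15 = 90
Area = (1/2) * P * a = (1/2) * 90 * 12.9904 = 584.57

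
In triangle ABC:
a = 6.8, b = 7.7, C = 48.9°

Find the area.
Using A = ½ab·sin(C):
A = ½·6.8·7.7·sin(48.9°) = ½·52.36·0.753563 = 19.73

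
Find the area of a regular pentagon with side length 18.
For a regular 5-gon with side length s = 18:
Apothem a = s / (2*tan(pi/5)) = 18 / (2*tan(pi/5)) ≈ 12.3874
Perimeter P = 5 * 18 = 90
Area = (1/2) * P * a = (1/2) * 90 * 12.3874 = 557.43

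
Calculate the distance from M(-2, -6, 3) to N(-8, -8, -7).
d = √[(-6)² + (-2)² + (-10)²] = √140 = 11.83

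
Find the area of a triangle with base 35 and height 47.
Area = (1/2) * base * height
Area = (1/2) * 35 * 47
Area = 822.50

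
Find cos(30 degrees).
cos(30 degrees) = sqrt(3)/2
Decimal approximation: 0.866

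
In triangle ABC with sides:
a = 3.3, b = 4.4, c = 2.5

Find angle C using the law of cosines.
cos(C) = (a² + b² - c²)/(2ab)
cos(C) = (3.3² + 4.4² - 2.5²)/(2·3.3·4.4) = 24/29.04 = 0.826446
C = arccos(0.826446) = 34.26°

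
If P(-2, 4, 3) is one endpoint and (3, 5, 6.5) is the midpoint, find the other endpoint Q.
Q = (2×3 - (-2), 2×5 - 4, 2×6.5 - 3) = (8, 6, 10)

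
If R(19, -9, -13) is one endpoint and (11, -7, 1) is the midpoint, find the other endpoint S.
S = (2×11 - 19, 2×(-7) - (-9), 2×1 - (-13)) = (3, -5, 15)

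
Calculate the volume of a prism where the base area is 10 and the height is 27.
Volume = base area * height
Volume = 10 * 27
Volume = 270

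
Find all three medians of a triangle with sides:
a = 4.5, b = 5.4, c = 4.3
Using m_x = ½√(2y² + 2z² - x²):
m_a = ½√(2·5.4² + 2·4.3² - 4.5²) = ½√75.05 = 4.332
m_b = ½√(2·4.5² + 2·4.3² - 5.4²) = ½√48.32 = 3.476
m_c = ½√(2·4.5² + 2·5.4² - 4.3²) = ½√80.33 = 4.481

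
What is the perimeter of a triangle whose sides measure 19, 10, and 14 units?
Perimeter = sum of all sides
Perimeter = 19 + 10 + 14
Perimeter = 43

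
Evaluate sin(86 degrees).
sin(86 degrees) = 0.9976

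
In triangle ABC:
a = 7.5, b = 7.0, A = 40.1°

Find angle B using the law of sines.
sin(B)/b = sin(A)/a
sin(B) = b·sin(A)/a = 7.0·sin(40.1°)/7.5 = 0.601182
B = arcsin(0.601182) = 36.95°  (b ≤ a, so B ≤ A and the acute solution is unique)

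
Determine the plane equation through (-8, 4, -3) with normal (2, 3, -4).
d = n·P = (2)(-8) + (3)(4) + (-4)(-3) = 8
Plane: 2x + 3y - 4z = 8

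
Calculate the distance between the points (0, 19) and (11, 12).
Using the distance formula: d = sqrt((x₂-x₁)² + (y₂-y₁)²)
dx = 11 - 0 = 11
dy = 12 - 19 = -7
d = sqrt(11² + (-7)²) = sqrt(121 + 49) = sqrt(170) = 13.04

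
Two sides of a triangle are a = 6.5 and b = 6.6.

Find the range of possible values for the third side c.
By the triangle inequality: |a - b| < c < a + b
|6.5 - 6.6| < c < 6.5 + 6.6
0.1 < c < 13.1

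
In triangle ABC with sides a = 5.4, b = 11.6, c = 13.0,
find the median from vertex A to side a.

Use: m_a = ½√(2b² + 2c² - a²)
m_a = ½√(2·11.6² + 2·13.0² - 5.4²)
m_a = ½√(269.12 + 338 - 29.16) = ½√577.96 = 12.02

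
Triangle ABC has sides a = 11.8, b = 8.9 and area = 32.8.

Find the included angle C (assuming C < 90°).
Area = ½ab·sin(C)  →  sin(C) = 2·Area/(ab)
sin(C) = 2·32.8/(11.8·8.9) = 0.624643
C = arcsin(0.624643) = 38.66°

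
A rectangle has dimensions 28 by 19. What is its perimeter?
Perimeter = 2 * (length + width)
Perimeter = 2 * (28 + 19)
Perimeter = 2 * 47
Perimeter = 94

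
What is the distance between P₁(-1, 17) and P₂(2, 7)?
Using the distance formula: d = sqrt((x₂-x₁)² + (y₂-y₁)²)
dx = 2 - (-1) = 3
dy = 7 - 17 = -10
d = sqrt(3² + (-10)²) = sqrt(9 + 100) = sqrt(109) = 10.44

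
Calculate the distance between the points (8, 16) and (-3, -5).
Using the distance formula: d = sqrt((x₂-x₁)² + (y₂-y₁)²)
dx = (-3) - 8 = -11
dy = (-5) - 16 = -21
d = sqrt((-11)² + (-21)²) = sqrt(121 + 441) = sqrt(562) = 23.71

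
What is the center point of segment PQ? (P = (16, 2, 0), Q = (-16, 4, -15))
Midpoint = ((16-16)/2, (2+4)/2, (0-15)/2) = (0, 3, -7.5)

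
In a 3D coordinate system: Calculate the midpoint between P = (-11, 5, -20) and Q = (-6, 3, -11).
Midpoint = ((-11-6)/2, (5+3)/2, (-20-11)/2) = (-8.5, 4, -15.5)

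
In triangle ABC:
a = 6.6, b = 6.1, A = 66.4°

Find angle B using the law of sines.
sin(B)/b = sin(A)/a
sin(B) = b·sin(A)/a = 6.1·sin(66.4°)/6.6 = 0.846941
B = arcsin(0.846941) = 57.88°  (b ≤ a, so B ≤ A and the acute solution is unique)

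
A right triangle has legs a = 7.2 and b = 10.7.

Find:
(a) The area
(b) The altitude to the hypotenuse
(a) Area = ½ab = ½·7.2·10.7 = 38.52
(b) Hypotenuse c = √(7.2² + 10.7²) = √166.33 = 12.8969
    Area = ½·c·h_c  →  h_c = 2·Area/c = 2·38.52/12.8969 = 5.974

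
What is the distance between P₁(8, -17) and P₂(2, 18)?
Using the distance formula: d = sqrt((x₂-x₁)² + (y₂-y₁)²)
dx = 2 - 8 = -6
dy = 18 - (-17) = 35
d = sqrt((-6)² + 35²) = sqrt(36 + 1225) = sqrt(1261) = 35.51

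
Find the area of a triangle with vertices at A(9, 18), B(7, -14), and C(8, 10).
Using the coordinate formula: Area = (1/2)|x₁(y₂-y₃) + x₂(y₃-y₁) + x₃(y₁-y₂)|
Area = (1/2)|9((-14)-10) + 7(10-18) + 8(18-(-14))|
Area = (1/2)|9*(-24) + 7*(-8) + 8*32|
Area = (1/2)|(-216) + (-56) + 256|
Area = (1/2)*16 = 8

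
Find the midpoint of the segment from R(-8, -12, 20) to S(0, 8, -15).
Midpoint = ((-8+0)/2, (-12+8)/2, (20-15)/2) = (-4, -2, 2.5)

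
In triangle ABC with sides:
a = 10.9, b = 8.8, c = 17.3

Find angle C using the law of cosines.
cos(C) = (a² + b² - c²)/(2ab)
cos(C) = (10.9² + 8.8² - 17.3²)/(2·10.9·8.8) = -103.04/191.84 = -0.537114
C = arccos(-0.537114) = 122.5°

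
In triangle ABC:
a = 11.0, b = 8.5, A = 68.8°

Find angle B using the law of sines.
sin(B)/b = sin(A)/a
sin(B) = b·sin(A)/a = 8.5·sin(68.8°)/11.0 = 0.720432
B = arcsin(0.720432) = 46.09°  (b ≤ a, so B ≤ A and the acute solution is unique)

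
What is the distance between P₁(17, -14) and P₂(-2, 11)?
Using the distance formula: d = sqrt((x₂-x₁)² + (y₂-y₁)²)
dx = (-2) - 17 = -19
dy = 11 - (-14) = 25
d = sqrt((-19)² + 25²) = sqrt(361 + 625) = sqrt(986) = 31.40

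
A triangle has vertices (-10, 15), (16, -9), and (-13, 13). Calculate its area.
Using the coordinate formula: Area = (1/2)|x₁(y₂-y₃) + x₂(y₃-y₁) + x₃(y₁-y₂)|
Area = (1/2)|(-10)((-9)-13) + 16(13-15) + (-13)(15-(-9))|
Area = (1/2)|(-10)*(-22) + 16*(-2) + (-13)*24|
Area = (1/2)|220 + (-32) + (-312)|
Area = (1/2)*124 = 62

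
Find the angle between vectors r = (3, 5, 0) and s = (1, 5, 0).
r·s = 28, |r|² = 34, |s|² = 26
cos θ = 28/√884 ≈ 0.9417
θ ≈ 19.65°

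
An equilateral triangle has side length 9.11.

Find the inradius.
For an equilateral triangle, r = s/(2√3) where s is the side.
r = 9.11/(2√3) = 9.11/3.464102 = 2.63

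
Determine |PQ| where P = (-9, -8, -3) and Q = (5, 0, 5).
d = √[(14)² + (8)² + (8)²] = √324 = 18.0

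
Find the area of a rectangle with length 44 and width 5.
Area = length * width
Area = 44 * 5
Area = 220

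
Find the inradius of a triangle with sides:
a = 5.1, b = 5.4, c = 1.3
s = (a+b+c)/2 = (5.1+5.4+1.3)/2 = 5.9
Area = √(s(s-a)(s-b)(s-c)) = √(5.9·0.8·0.5·4.6) = 3.29484
r = Area/s = 3.29484/5.9 = 0.5584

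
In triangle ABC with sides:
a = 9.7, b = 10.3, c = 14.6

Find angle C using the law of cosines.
cos(C) = (a² + b² - c²)/(2ab)
cos(C) = (9.7² + 10.3² - 14.6²)/(2·9.7·10.3) = -12.98/199.82 = -0.064958
C = arccos(-0.064958) = 93.72°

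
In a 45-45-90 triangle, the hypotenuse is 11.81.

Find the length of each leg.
In a 45-45-90 triangle, hypotenuse = leg·√2  →  leg = hypotenuse/√2
leg = 11.81/√2 = 8.351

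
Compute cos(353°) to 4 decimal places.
cos(353 degrees) = 0.9925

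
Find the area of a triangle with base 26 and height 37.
Area = (1/2) * base * height
Area = (1/2) * 26 * 37
Area = 481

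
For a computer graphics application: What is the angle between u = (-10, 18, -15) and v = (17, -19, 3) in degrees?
u·v = -557, |u|² = 649, |v|² = 659
cos θ = -557/√427691 ≈ -0.8517
θ ≈ 148.4°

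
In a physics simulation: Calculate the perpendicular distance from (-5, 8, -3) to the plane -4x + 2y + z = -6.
d = |(-4)(-5) + 2(8) + 1(-3) - (-6)| / √((-4)² + 2² + 1²) = 39/√21 = 8.51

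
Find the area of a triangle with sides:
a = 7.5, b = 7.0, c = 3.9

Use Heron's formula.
s = (a+b+c)/2 = (7.5+7.0+3.9)/2 = 9.2
A = √(s(s-a)(s-b)(s-c)) = √(9.2·1.7·2.2·5.3)
A = √182.362 = 13.5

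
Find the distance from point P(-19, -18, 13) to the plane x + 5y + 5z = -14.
d = |1(-19) + 5(-18) + 5(13) - (-14)| / √(1² + 5² + 5²) = 30/√51 = 4.201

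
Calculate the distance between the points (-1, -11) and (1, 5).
Using the distance formula: d = sqrt((x₂-x₁)² + (y₂-y₁)²)
dx = 1 - (-1) = 2
dy = 5 - (-11) = 16
d = sqrt(2² + 16²) = sqrt(4 + 256) = sqrt(260) = 16.12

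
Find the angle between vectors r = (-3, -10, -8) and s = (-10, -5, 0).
r·s = 80, |r|² = 173, |s|² = 125
cos θ = 80/√21625 ≈ 0.544
θ ≈ 57.04°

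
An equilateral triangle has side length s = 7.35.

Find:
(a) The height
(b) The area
(a) Height h = s·√3/2 = 7.35·√3/2 = 6.365
(b) Area = (√3/4)·s² = (√3/4)·7.35² = (√3/4)·54.0225 = 23.39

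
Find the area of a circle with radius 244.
Area = pi * r²
Area = pi * 244²
Area = pi * 59536
Area = 187037.86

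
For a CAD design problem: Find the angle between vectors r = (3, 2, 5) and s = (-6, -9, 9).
r·s = 9, |r|² = 38, |s|² = 198
cos θ = 9/√7524 ≈ 0.1038
θ ≈ 84.04°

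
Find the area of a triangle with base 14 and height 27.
Area = (1/2) * base * height
Area = (1/2) * 14 * 27
Area = 189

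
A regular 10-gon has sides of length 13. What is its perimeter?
Perimeter = number of sides * side length
Perimeter = 10 * 13
Perimeter = 130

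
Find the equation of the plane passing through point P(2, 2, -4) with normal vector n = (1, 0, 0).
d = n·P = (1)(2) + (0)(2) + (0)(-4) = 2
Plane: x = 2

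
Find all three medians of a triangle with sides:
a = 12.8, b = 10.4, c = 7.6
Using m_x = ½√(2y² + 2z² - x²):
m_a = ½√(2·10.4² + 2·7.6² - 12.8²) = ½√168 = 6.481
m_b = ½√(2·12.8² + 2·7.6² - 10.4²) = ½√335.04 = 9.152
m_c = ½√(2·12.8² + 2·10.4² - 7.6²) = ½√486.24 = 11.03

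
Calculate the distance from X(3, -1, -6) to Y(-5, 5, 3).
d = √[(-8)² + (6)² + (9)²] = √181 = 13.45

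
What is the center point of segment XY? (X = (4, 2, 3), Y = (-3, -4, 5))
Midpoint = ((4-3)/2, (2-4)/2, (3+5)/2) = (0.5, -1, 4)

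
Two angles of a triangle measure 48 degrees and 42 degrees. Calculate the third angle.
Sum of angles in a triangle = 180 degrees
Third angle = 180 - 48 - 42
Third angle = 90 degrees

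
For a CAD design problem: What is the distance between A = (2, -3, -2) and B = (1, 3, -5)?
d = √[(-1)² + (6)² + (-3)²] = √46 = 6.782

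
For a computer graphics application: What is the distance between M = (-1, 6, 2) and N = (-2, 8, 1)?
d = √[(-1)² + (2)² + (-1)²] = √6 = 2.449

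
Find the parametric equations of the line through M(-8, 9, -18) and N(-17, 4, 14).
Direction vector d = N - M = (-9, -5, 32)
x = -8 - 9t, y = 9 - 5t, z = -18 + 32t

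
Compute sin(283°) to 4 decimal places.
sin(283 degrees) = -0.9744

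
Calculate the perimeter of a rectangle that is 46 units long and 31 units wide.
Perimeter = 2 * (length + width)
Perimeter = 2 * (46 + 31)
Perimeter = 2 * 77
Perimeter = 154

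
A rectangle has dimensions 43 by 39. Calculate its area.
Area = length * width
Area = 43 * 39
Area = 1677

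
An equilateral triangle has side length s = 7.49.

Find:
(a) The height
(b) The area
(a) Height h = s·√3/2 = 7.49·√3/2 = 6.487
(b) Area = (√3/4)·s² = (√3/4)·7.49² = (√3/4)·56.1001 = 24.29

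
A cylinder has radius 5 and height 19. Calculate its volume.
Volume = pi * r² * h
Volume = pi * 5² * 19
Volume = pi * 25 * 19
Volume = pi * 475
Volume = 1492.26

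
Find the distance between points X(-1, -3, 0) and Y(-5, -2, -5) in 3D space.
d = √[(-4)² + (1)² + (-5)²] = √42 = 6.481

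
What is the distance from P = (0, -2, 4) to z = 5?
d = |0(0) + 0(-2) + 1(4) - (5)| / √(0² + 0² + 1²) = 1/√1 = 1.0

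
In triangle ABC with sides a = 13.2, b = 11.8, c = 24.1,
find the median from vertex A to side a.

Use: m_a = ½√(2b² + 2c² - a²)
m_a = ½√(2·11.8² + 2·24.1² - 13.2²)
m_a = ½√(278.48 + 1161.62 - 174.24) = ½√1265.86 = 17.79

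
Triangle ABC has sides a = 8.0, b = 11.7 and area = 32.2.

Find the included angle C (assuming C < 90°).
Area = ½ab·sin(C)  →  sin(C) = 2·Area/(ab)
sin(C) = 2·32.2/(8.0·11.7) = 0.688034
C = arcsin(0.688034) = 43.47°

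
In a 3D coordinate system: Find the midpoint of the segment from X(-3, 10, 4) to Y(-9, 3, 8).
Midpoint = ((-3-9)/2, (10+3)/2, (4+8)/2) = (-6, 6.5, 6)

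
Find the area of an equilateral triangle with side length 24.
Area = (sqrt(3)/4) * s²
Area = (sqrt(3)/4) * 24²
Area = (sqrt(3)/4) * 576
Area = 249.42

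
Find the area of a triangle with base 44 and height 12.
Area = (1/2) * base * height
Area = (1/2) * 44 * 12
Area = 264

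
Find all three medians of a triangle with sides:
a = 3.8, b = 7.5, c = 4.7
Using m_x = ½√(2y² + 2z² - x²):
m_a = ½√(2·7.5² + 2·4.7² - 3.8²) = ½√142.24 = 5.963
m_b = ½√(2·3.8² + 2·4.7² - 7.5²) = ½√16.81 = 2.05
m_c = ½√(2·3.8² + 2·7.5² - 4.7²) = ½√119.29 = 5.461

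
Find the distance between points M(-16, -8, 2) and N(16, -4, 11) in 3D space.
d = √[(32)² + (4)² + (9)²] = √1121 = 33.48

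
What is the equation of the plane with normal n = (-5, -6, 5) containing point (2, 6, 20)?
d = n·P = (-5)(2) + (-6)(6) + (5)(20) = 54
Plane: -5x - 6y + 5z = 54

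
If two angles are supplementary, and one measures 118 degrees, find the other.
Supplementary angles sum to 180 degrees.
Other angle = 180 - 118
Other angle = 62 degrees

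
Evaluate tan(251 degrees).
tan(251 degrees) = 2.9042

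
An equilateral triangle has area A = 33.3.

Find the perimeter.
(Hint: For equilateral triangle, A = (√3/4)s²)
A = (√3/4)s²  →  s² = 4A/√3 = 4·33.3/√3 = 76.9031
s = 8.76944
Perimeter = 3s = 26.31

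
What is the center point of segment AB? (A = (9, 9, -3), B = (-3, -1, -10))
Midpoint = ((9-3)/2, (9-1)/2, (-3-10)/2) = (3, 4, -6.5)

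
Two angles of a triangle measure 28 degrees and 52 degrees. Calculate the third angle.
Sum of angles in a triangle = 180 degrees
Third angle = 180 - 28 - 52
Third angle = 100 degrees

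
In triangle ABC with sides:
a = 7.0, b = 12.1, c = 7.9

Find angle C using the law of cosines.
cos(C) = (a² + b² - c²)/(2ab)
cos(C) = (7.0² + 12.1² - 7.9²)/(2·7.0·12.1) = 133/169.4 = 0.785124
C = arccos(0.785124) = 38.27°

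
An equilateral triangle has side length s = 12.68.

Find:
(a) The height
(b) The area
(a) Height h = s·√3/2 = 12.68·√3/2 = 10.98
(b) Area = (√3/4)·s² = (√3/4)·12.68² = (√3/4)·160.782 = 69.62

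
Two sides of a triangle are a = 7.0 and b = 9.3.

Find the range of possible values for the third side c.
By the triangle inequality: |a - b| < c < a + b
|7.0 - 9.3| < c < 7.0 + 9.3
2.3 < c < 16.3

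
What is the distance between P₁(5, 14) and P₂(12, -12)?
Using the distance formula: d = sqrt((x₂-x₁)² + (y₂-y₁)²)
dx = 12 - 5 = 7
dy = (-12) - 14 = -26
d = sqrt(7² + (-26)²) = sqrt(49 + 676) = sqrt(725) = 26.93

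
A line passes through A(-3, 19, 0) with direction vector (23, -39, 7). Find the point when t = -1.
P(-1) = (-3 + 23(-1), 19 + (-39)(-1), 0 + 7(-1)) = (-26, 58, -7)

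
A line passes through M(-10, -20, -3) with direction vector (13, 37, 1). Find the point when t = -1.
P(-1) = (-10 + 13(-1), -20 + 37(-1), -3 + 1(-1)) = (-23, -57, -4)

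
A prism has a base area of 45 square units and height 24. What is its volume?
Volume = base area * height
Volume = 45 * 24
Volume = 1080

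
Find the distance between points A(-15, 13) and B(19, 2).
Using the distance formula: d = sqrt((x₂-x₁)² + (y₂-y₁)²)
dx = 19 - (-15) = 34
dy = 2 - 13 = -11
d = sqrt(34² + (-11)²) = sqrt(1156 + 121) = sqrt(1277) = 35.74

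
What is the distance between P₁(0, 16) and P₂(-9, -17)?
Using the distance formula: d = sqrt((x₂-x₁)² + (y₂-y₁)²)
dx = (-9) - 0 = -9
dy = (-17) - 16 = -33
d = sqrt((-9)² + (-33)²) = sqrt(81 + 1089) = sqrt(1170) = 34.21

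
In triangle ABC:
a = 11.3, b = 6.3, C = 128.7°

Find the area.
Using A = ½ab·sin(C):
A = ½·11.3·6.3·sin(128.7°) = ½·71.19·0.780430 = 27.78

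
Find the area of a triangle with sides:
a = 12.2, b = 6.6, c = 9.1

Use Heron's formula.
s = (a+b+c)/2 = (12.2+6.6+9.1)/2 = 13.95
A = √(s(s-a)(s-b)(s-c)) = √(13.95·1.75·7.35·4.85)
A = √870.245 = 29.5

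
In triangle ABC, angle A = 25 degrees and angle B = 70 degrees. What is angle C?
Sum of angles in a triangle = 180 degrees
Third angle = 180 - 25 - 70
Third angle = 85 degrees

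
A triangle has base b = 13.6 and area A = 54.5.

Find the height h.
A = ½bh  →  h = 2A/b
h = 2·54.5/13.6 = 8.015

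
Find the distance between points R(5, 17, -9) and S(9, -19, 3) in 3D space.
d = √[(4)² + (-36)² + (12)²] = √1456 = 38.16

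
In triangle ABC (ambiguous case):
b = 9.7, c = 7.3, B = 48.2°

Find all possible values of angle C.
sin(C)/c = sin(B)/b  →  sin(C) = c·sin(B)/b = 7.3·sin(48.2°)/9.7 = 0.561028
C₁ = arcsin(0.561028) = 34.13°,  C₂ = 180° - C₁ = 145.87°
Check C₂: A = 180° - 48.2° - 145.87° = -14.07° ≤ 0, rejected
C = 34.13° (one solution)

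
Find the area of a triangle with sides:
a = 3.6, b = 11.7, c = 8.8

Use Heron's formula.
s = (a+b+c)/2 = (3.6+11.7+8.8)/2 = 12.05
A = √(s(s-a)(s-b)(s-c)) = √(12.05·8.45·0.35·3.25)
A = √115.823 = 10.76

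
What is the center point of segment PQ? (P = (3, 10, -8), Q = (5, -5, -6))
Midpoint = ((3+5)/2, (10-5)/2, (-8-6)/2) = (4, 2.5, -7)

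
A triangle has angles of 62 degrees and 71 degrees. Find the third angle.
Sum of angles in a triangle = 180 degrees
Third angle = 180 - 62 - 71
Third angle = 47 degrees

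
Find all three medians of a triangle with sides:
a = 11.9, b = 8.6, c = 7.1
Using m_x = ½√(2y² + 2z² - x²):
m_a = ½√(2·8.6² + 2·7.1² - 11.9²) = ½√107.13 = 5.175
m_b = ½√(2·11.9² + 2·7.1² - 8.6²) = ½√310.08 = 8.805
m_c = ½√(2·11.9² + 2·8.6² - 7.1²) = ½√380.73 = 9.756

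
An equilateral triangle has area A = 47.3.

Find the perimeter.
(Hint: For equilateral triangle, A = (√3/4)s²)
A = (√3/4)s²  →  s² = 4A/√3 = 4·47.3/√3 = 109.235
s = 10.4515
Perimeter = 3s = 31.35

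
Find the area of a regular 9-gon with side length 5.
For a regular 9-gon with side length s = 5:
Apothem a = s / (2*tan(pi/9)) = 5 / (2*tan(pi/9)) ≈ 6.8687
Perimeter P = 9 * 5 = 45
Area = (1/2) * P * a = (1/2) * 45 * 6.8687 = 154.55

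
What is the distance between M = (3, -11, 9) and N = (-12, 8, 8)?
d = √[(-15)² + (19)² + (-1)²] = √587 = 24.23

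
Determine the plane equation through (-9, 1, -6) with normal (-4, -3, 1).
d = n·P = (-4)(-9) + (-3)(1) + (1)(-6) = 27
Plane: -4x - 3y + z = 27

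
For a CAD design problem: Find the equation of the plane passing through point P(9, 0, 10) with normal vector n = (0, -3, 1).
d = n·P = (0)(9) + (-3)(0) + (1)(10) = 10
Plane: -3y + z = 10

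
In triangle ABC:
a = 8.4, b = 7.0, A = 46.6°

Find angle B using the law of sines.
sin(B)/b = sin(A)/a
sin(B) = b·sin(A)/a = 7.0·sin(46.6°)/8.4 = 0.605479
B = arcsin(0.605479) = 37.26°  (b ≤ a, so B ≤ A and the acute solution is unique)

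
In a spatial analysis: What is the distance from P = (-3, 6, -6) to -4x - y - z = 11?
d = |(-4)(-3) + (-1)(6) + (-1)(-6) - (11)| / √((-4)² + (-1)² + (-1)²) = 1/√18 = 0.2357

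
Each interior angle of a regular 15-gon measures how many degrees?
Interior angle of a regular n-gon = (n-2)*180/n
Interior angle = (15-2)*180/15
Interior angle = 13*180/15
Interior angle = 2340/15
Interior angle = 156 degrees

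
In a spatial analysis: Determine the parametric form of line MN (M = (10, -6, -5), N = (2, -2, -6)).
Direction vector d = N - M = (-8, 4, -1)
x = 10 - 8t, y = -6 + 4t, z = -5 - t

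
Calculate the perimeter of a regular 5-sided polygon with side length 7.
Perimeter = number of sides * side length
Perimeter = 5 * 7
Perimeter = 35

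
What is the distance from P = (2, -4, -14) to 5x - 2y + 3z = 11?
d = |5(2) + (-2)(-4) + 3(-14) - (11)| / √(5² + (-2)² + 3²) = 35/√38 = 5.678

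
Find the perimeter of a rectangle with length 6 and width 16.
Perimeter = 2 * (length + width)
Perimeter = 2 * (6 + 16)
Perimeter = 2 * 22
Perimeter = 44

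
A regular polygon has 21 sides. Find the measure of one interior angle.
Interior angle of a regular n-gon = (n-2)*180/n
Interior angle = (21-2)*180/21
Interior angle = 19*180/21
Interior angle = 3420/21
Interior angle = 162.86 degrees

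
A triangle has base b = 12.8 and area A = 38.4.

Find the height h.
A = ½bh  →  h = 2A/b
h = 2·38.4/12.8 = 6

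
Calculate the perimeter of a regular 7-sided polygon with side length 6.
Perimeter = number of sides * side length
Perimeter = 7 * 6
Perimeter = 42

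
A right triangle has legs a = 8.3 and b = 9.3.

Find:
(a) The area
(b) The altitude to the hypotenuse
(a) Area = ½ab = ½·8.3·9.3 = 38.595
(b) Hypotenuse c = √(8.3² + 9.3²) = √155.38 = 12.4652
    Area = ½·c·h_c  →  h_c = 2·Area/c = 2·38.595/12.4652 = 6.192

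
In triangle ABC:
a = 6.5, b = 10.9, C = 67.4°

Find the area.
Using A = ½ab·sin(C):
A = ½·6.5·10.9·sin(67.4°) = ½·70.85·0.923210 = 32.7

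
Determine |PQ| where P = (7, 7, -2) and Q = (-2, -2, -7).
d = √[(-9)² + (-9)² + (-5)²] = √187 = 13.67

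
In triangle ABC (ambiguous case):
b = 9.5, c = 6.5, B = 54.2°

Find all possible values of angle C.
sin(C)/c = sin(B)/b  →  sin(C) = c·sin(B)/b = 6.5·sin(54.2°)/9.5 = 0.554938
C₁ = arcsin(0.554938) = 33.71°,  C₂ = 180° - C₁ = 146.29°
Check C₂: A = 180° - 54.2° - 146.29° = -20.49° ≤ 0, rejected
C = 33.71° (one solution)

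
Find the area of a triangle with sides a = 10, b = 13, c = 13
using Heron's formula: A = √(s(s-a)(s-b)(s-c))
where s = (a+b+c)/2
s = (10+13+13)/2 = 18
A = √(18·8·5·5) = √3600 = 60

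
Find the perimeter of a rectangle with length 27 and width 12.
Perimeter = 2 * (length + width)
Perimeter = 2 * (27 + 12)
Perimeter = 2 * 39
Perimeter = 78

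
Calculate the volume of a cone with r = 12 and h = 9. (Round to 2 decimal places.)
Volume = (1/3) * pi * r² * h
Volume = (1/3) * pi * 12² * 9
Volume = (1/3) * pi * 144 * 9
Volume = (1/3) * pi * 1296
Volume = 1357.17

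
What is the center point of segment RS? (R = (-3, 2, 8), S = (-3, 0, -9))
Midpoint = ((-3-3)/2, (2+0)/2, (8-9)/2) = (-3, 1, -0.5)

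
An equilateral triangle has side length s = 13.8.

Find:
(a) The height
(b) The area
(a) Height h = s·√3/2 = 13.8·√3/2 = 11.95
(b) Area = (√3/4)·s² = (√3/4)·13.8² = (√3/4)·190.44 = 82.46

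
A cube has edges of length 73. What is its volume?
Volume = s³
Volume = 73³
Volume = 389017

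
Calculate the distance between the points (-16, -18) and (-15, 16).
Using the distance formula: d = sqrt((x₂-x₁)² + (y₂-y₁)²)
dx = (-15) - (-16) = 1
dy = 16 - (-18) = 34
d = sqrt(1² + 34²) = sqrt(1 + 1156) = sqrt(1157) = 34.01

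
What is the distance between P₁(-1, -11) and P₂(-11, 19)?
Using the distance formula: d = sqrt((x₂-x₁)² + (y₂-y₁)²)
dx = (-11) - (-1) = -10
dy = 19 - (-11) = 30
d = sqrt((-10)² + 30²) = sqrt(100 + 900) = sqrt(1000) = 31.62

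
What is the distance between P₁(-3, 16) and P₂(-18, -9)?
Using the distance formula: d = sqrt((x₂-x₁)² + (y₂-y₁)²)
dx = (-18) - (-3) = -15
dy = (-9) - 16 = -25
d = sqrt((-15)² + (-25)²) = sqrt(225 + 625) = sqrt(850) = 29.15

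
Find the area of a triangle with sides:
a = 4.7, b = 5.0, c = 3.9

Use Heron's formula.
s = (a+b+c)/2 = (4.7+5.0+3.9)/2 = 6.8
A = √(s(s-a)(s-b)(s-c)) = √(6.8·2.1·1.8·2.9)
A = √74.5416 = 8.634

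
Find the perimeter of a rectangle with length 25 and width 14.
Perimeter = 2 * (length + width)
Perimeter = 2 * (25 + 14)
Perimeter = 2 * 39
Perimeter = 78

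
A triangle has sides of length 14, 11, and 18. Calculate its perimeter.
Perimeter = sum of all sides
Perimeter = 14 + 11 + 18
Perimeter = 43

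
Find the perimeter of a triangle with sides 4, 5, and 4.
Perimeter = sum of all sides
Perimeter = 4 + 5 + 4
Perimeter = 13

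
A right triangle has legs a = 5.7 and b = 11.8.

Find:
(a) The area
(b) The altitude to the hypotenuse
(a) Area = ½ab = ½·5.7·11.8 = 33.63
(b) Hypotenuse c = √(5.7² + 11.8²) = √171.73 = 13.1046
    Area = ½·c·h_c  →  h_c = 2·Area/c = 2·33.63/13.1046 = 5.133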